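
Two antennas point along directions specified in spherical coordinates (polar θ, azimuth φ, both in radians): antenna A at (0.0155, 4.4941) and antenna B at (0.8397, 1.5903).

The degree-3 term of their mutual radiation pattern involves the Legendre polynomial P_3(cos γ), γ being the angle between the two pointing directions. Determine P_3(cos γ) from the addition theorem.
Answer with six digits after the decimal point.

-0.277571

Term-by-term m-sum for l=3 (normalisation 4π/7 = 1.795196):
  m=-3: 0.00000 + 0.00000j × 0.01007 + 0.17184j = -0.00000 + 0.00000j  (running Σ = -0.00000 + 0.00000j)
  m=-2: -0.00022 + 0.00010j × -0.37788 + 0.01475j = 0.00008 - 0.00004j  (running Σ = 0.00008 - 0.00004j)
  m=-1: -0.00434 - 0.01956j × -0.00577 - 0.29563j = -0.00576 + 0.00140j  (running Σ = -0.00567 + 0.00135j)
  m=0: 0.74581 + 0.00000j × -0.19210 + 0.00000j = -0.14327 + 0.00000j  (running Σ = -0.14894 + 0.00135j)
  m=1: 0.00434 - 0.01956j × 0.00577 - 0.29563j = -0.00576 - 0.00140j  (running Σ = -0.15470 - 0.00004j)
  m=2: -0.00022 - 0.00010j × -0.37788 - 0.01475j = 0.00008 + 0.00004j  (running Σ = -0.15462 + 0.00000j)
  m=3: -0.00000 + 0.00000j × -0.01007 + 0.17184j = -0.00000 - 0.00000j  (running Σ = -0.15462 - 0.00000j)
Accumulated sum -0.15462 - 0.00000j; after 4π/(2l+1) scaling, -0.27757 - 0.00000j ⇒ P_3 = -0.277571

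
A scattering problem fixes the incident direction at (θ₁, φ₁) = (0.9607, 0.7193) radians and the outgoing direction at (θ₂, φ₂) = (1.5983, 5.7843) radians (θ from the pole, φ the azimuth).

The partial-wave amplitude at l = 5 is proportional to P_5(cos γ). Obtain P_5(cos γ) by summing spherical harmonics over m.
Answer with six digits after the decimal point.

0.344799

Term-by-term m-sum for l=5 (normalisation 4π/11 = 1.142397):
  term(m=-5) = +0.078051-0.015194i   from Y*(Ω₁)=-0.154189-0.075417i, Y(Ω₂)=-0.369583+0.279310i
  term(m=-4) = -0.002442+0.015096i   from Y*(Ω₁)=-0.366259+0.099158i, Y(Ω₂)=+0.016608-0.036720i
  term(m=-3) = +0.111308+0.062695i   from Y*(Ω₁)=-0.206199+0.309902i, Y(Ω₂)=-0.025422-0.342257i
  term(m=-2) = +0.000351-0.000299i   from Y*(Ω₁)=-0.001307-0.009826i, Y(Ω₂)=+0.025193+0.039043i
  term(m=-1) = -0.038274-0.104008i   from Y*(Ω₁)=-0.263188-0.230508i, Y(Ω₂)=+0.278165+0.151560i
  term(m=+0) = +0.003833+0.000000i   from Y*(Ω₁)=-0.079729-0.000000i, Y(Ω₂)=-0.048072+0.000000i
  term(m=+1) = -0.038274+0.104008i   from Y*(Ω₁)=+0.263188-0.230508i, Y(Ω₂)=-0.278165+0.151560i
  term(m=+2) = +0.000351+0.000299i   from Y*(Ω₁)=-0.001307+0.009826i, Y(Ω₂)=+0.025193-0.039043i
  term(m=+3) = +0.111308-0.062695i   from Y*(Ω₁)=+0.206199+0.309902i, Y(Ω₂)=+0.025422-0.342257i
  term(m=+4) = -0.002442-0.015096i   from Y*(Ω₁)=-0.366259-0.099158i, Y(Ω₂)=+0.016608+0.036720i
  term(m=+5) = +0.078051+0.015194i   from Y*(Ω₁)=+0.154189-0.075417i, Y(Ω₂)=+0.369583+0.279310i
Σ over m = +0.301820+0.000000i; ×(4π/11) → +0.344799+0.000000i. Real part: 0.344799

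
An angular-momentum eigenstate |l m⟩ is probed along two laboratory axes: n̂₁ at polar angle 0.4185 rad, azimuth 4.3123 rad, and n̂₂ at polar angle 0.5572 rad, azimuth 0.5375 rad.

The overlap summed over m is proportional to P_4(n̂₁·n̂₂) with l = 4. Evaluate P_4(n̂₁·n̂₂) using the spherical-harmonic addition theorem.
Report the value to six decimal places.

-0.409592

Expand P_4 via completeness: Σ_{m} conj(Y_{4,m}) at Ω₁ times Y_{4,m} at Ω₂ —
  term(m=-4) = (-0.000343, 0.000239)   from Y*(Ω₁)=(-0.000357, -0.012065), Y(Ω₂)=(-0.018942, -0.028962)
  term(m=-3) = (0.003894, -0.011412)   from Y*(Ω₁)=(0.071549, 0.027795), Y(Ω₂)=(-0.006550, -0.156960)
  term(m=-2) = (0.030331, 0.096550)   from Y*(Ω₁)=(-0.186415, 0.192009), Y(Ω₂)=(0.179904, -0.332629)
  term(m=-1) = (-0.174660, -0.128207)   from Y*(Ω₁)=(-0.194587, -0.460128), Y(Ω₂)=(0.372537, -0.222045)
  term(m=+0) = (-0.011792, 0.000000)   from Y*(Ω₁)=(0.248439, -0.000000), Y(Ω₂)=(-0.047465, 0.000000)
  term(m=+1) = (-0.174660, 0.128207)   from Y*(Ω₁)=(0.194587, -0.460128), Y(Ω₂)=(-0.372537, -0.222045)
  term(m=+2) = (0.030331, -0.096550)   from Y*(Ω₁)=(-0.186415, -0.192009), Y(Ω₂)=(0.179904, 0.332629)
  term(m=+3) = (0.003894, 0.011412)   from Y*(Ω₁)=(-0.071549, 0.027795), Y(Ω₂)=(0.006550, -0.156960)
  term(m=+4) = (-0.000343, -0.000239)   from Y*(Ω₁)=(-0.000357, 0.012065), Y(Ω₂)=(-0.018942, 0.028962)
Σ over m = (-0.293349, 0.000000); ×(4π/9) → (-0.409592, 0.000000). Real part: -0.409592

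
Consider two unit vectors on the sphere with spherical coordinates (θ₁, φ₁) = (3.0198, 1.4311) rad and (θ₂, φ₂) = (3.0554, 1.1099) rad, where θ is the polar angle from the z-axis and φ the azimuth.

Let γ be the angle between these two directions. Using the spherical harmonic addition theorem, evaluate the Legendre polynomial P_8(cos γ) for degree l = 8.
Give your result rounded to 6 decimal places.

Term-by-term m-sum for l=8 (normalisation 4π/17 = 0.739198):
  m=-8: 0.00000 - 0.00000j × -0.00000 - 0.00000j = -0.00000 + 0.00000j  (running Σ = -0.00000 + 0.00000j)
  m=-7: 0.00000 + 0.00000j × -0.00000 + 0.00000j = -0.00000 + 0.00000j  (running Σ = -0.00000 + 0.00000j)
  m=-6: -0.00001 + 0.00001j × 0.00000 - 0.00000j = -0.00000 + 0.00000j  (running Σ = -0.00000 + 0.00000j)
  m=-5: -0.00016 - 0.00019j × -0.00003 - 0.00003j = -0.00000 + 0.00000j  (running Σ = -0.00000 + 0.00000j)
  m=-4: 0.00240 - 0.00150j × -0.00020 + 0.00070j = 0.00000 + 0.00000j  (running Σ = 0.00000 + 0.00000j)
  m=-3: 0.00964 + 0.02165j × 0.00852 - 0.00162j = 0.00012 + 0.00017j  (running Σ = 0.00012 + 0.00017j)
  m=-2: -0.13484 + 0.03868j × -0.04437 - 0.05849j = 0.00824 + 0.00617j  (running Σ = 0.00836 + 0.00634j)
  m=-1: -0.07309 - 0.51980j × -0.17691 + 0.35626j = 0.19811 + 0.06592j  (running Σ = 0.20648 + 0.07226j)
  m=0: 0.87250 + 0.00000j × 1.01265 + 0.00000j = 0.88354 + 0.00000j  (running Σ = 1.09001 + 0.07226j)
  m=1: 0.07309 - 0.51980j × 0.17691 + 0.35626j = 0.19811 - 0.06592j  (running Σ = 1.28813 + 0.00634j)
  m=2: -0.13484 - 0.03868j × -0.04437 + 0.05849j = 0.00824 - 0.00617j  (running Σ = 1.29637 + 0.00017j)
  m=3: -0.00964 + 0.02165j × -0.00852 - 0.00162j = 0.00012 - 0.00017j  (running Σ = 1.29649 + 0.00000j)
  m=4: 0.00240 + 0.00150j × -0.00020 - 0.00070j = 0.00000 - 0.00000j  (running Σ = 1.29649 + 0.00000j)
  m=5: 0.00016 - 0.00019j × 0.00003 - 0.00003j = -0.00000 - 0.00000j  (running Σ = 1.29649 + 0.00000j)
  m=6: -0.00001 - 0.00001j × 0.00000 + 0.00000j = -0.00000 - 0.00000j  (running Σ = 1.29649 + 0.00000j)
  m=7: -0.00000 + 0.00000j × 0.00000 + 0.00000j = -0.00000 - 0.00000j  (running Σ = 1.29649 + 0.00000j)
  m=8: 0.00000 + 0.00000j × -0.00000 + 0.00000j = -0.00000 - 0.00000j  (running Σ = 1.29649 - 0.00000j)
Σ over m = 1.29649 - 0.00000j; ×(4π/17) → 0.95836 - 0.00000j. Real part: 0.958362

0.958362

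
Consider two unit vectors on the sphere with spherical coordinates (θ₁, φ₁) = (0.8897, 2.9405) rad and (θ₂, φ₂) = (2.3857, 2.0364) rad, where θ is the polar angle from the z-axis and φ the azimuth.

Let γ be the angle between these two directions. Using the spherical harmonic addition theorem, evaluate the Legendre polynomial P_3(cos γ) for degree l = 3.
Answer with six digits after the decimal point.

Term-by-term m-sum for l=3 (normalisation 4π/7 = 1.795196):
  [-3]  conj(Y_{3,-3})(Ω₁) = (-0.161098, 0.110990) ; Y_{3,-3}(Ω₂) = (0.132623, 0.023310) ; Δ = (-0.023952, 0.010965)
  [-2]  conj(Y_{3,-2})(Ω₁) = (0.357386, -0.152022) ; Y_{3,-2}(Ω₂) = (0.208843, -0.280739) ; Δ = (0.031959, -0.132081)
  [-1]  conj(Y_{3,-1})(Ω₁) = (-0.241651, 0.049260) ; Y_{3,-1}(Ω₂) = (-0.163965, -0.326332) ; Δ = (0.055697, 0.070781)
  [+0]  conj(Y_{3,0})(Ω₁) = (-0.239136, -0.000000) ; Y_{3,0}(Ω₂) = (0.095735, 0.000000) ; Δ = (-0.022894, -0.000000)
  [+1]  conj(Y_{3,1})(Ω₁) = (0.241651, 0.049260) ; Y_{3,1}(Ω₂) = (0.163965, -0.326332) ; Δ = (0.055697, -0.070781)
  [+2]  conj(Y_{3,2})(Ω₁) = (0.357386, 0.152022) ; Y_{3,2}(Ω₂) = (0.208843, 0.280739) ; Δ = (0.031959, 0.132081)
  [+3]  conj(Y_{3,3})(Ω₁) = (0.161098, 0.110990) ; Y_{3,3}(Ω₂) = (-0.132623, 0.023310) ; Δ = (-0.023952, -0.010965)
Accumulated sum (0.104514, 0.000000); after 4π/(2l+1) scaling, (0.187623, 0.000000) ⇒ P_3 = 0.187623

0.187623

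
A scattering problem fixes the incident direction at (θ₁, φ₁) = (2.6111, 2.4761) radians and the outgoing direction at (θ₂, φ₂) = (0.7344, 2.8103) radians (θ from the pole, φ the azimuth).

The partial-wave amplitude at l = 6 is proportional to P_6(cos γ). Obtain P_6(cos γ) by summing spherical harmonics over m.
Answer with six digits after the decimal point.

Summing Y*_{l m}(θ₁,φ₁)·Y_{l m}(θ₂,φ₂) over m ∈ [−6, 6]; prefactor 4π/(2·6+1) = 0.966644:
  term(m=-6) = -0.00015 - 0.00032j   from Y*(Ω₁)=-0.00534 + 0.00610j, Y(Ω₂)=-0.01772 + 0.04001j
  term(m=-5) = 0.00080 + 0.00799j   from Y*(Ω₁)=-0.04704 + 0.00884j, Y(Ω₂)=0.01436 - 0.16726j
  term(m=-4) = 0.01418 - 0.05949j   from Y*(Ω₁)=-0.14902 - 0.07751j, Y(Ω₂)=0.08854 + 0.35317j
  term(m=-3) = -0.09039 + 0.14158j   from Y*(Ω₁)=-0.15579 - 0.34360j, Y(Ω₂)=-0.24286 - 0.37319j
  term(m=-2) = 0.06180 - 0.04880j   from Y*(Ω₁)=0.11634 - 0.47581j, Y(Ω₂)=0.12675 + 0.09890j
  term(m=-1) = 0.04982 - 0.01730j   from Y*(Ω₁)=0.13390 - 0.10511j, Y(Ω₂)=0.29294 + 0.10076j
  term(m=+0) = 0.10208 + 0.00000j   from Y*(Ω₁)=-0.38846 + 0.00000j, Y(Ω₂)=-0.26278 + 0.00000j
  term(m=+1) = 0.04982 + 0.01730j   from Y*(Ω₁)=-0.13390 - 0.10511j, Y(Ω₂)=-0.29294 + 0.10076j
  term(m=+2) = 0.06180 + 0.04880j   from Y*(Ω₁)=0.11634 + 0.47581j, Y(Ω₂)=0.12675 - 0.09890j
  term(m=+3) = -0.09039 - 0.14158j   from Y*(Ω₁)=0.15579 - 0.34360j, Y(Ω₂)=0.24286 - 0.37319j
  term(m=+4) = 0.01418 + 0.05949j   from Y*(Ω₁)=-0.14902 + 0.07751j, Y(Ω₂)=0.08854 - 0.35317j
  term(m=+5) = 0.00080 - 0.00799j   from Y*(Ω₁)=0.04704 + 0.00884j, Y(Ω₂)=-0.01436 - 0.16726j
  term(m=+6) = -0.00015 + 0.00032j   from Y*(Ω₁)=-0.00534 - 0.00610j, Y(Ω₂)=-0.01772 - 0.04001j
Accumulated sum 0.17421 + 0.00000j; after 4π/(2l+1) scaling, 0.16840 + 0.00000j ⇒ P_6 = 0.168400

0.168400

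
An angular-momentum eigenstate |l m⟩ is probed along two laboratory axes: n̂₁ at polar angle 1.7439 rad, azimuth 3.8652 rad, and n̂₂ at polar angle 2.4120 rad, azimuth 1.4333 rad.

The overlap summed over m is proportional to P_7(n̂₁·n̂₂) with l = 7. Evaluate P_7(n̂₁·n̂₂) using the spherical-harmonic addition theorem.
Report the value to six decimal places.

Addition theorem: P_7(cos γ) = (4π/15) Σ_m Y*_{lm}(Ω₁) Y_{lm}(Ω₂), m = −7…7:
  term(m=-7) = (-0.003324, -0.012729)   from Y*(Ω₁)=(-0.155519, 0.422289), Y(Ω₂)=(-0.023991, 0.016708)
  term(m=-6) = (-0.015803, 0.032365)   from Y*(Ω₁)=(0.106671, 0.274416), Y(Ω₂)=(0.083012, 0.089858)
  term(m=-5) = (-0.057699, 0.024863)   from Y*(Ω₁)=(-0.185784, -0.095883), Y(Ω₂)=(0.190704, -0.232251)
  term(m=-4) = (0.135471, 0.042325)   from Y*(Ω₁)=(-0.301680, 0.076121), Y(Ω₂)=(-0.388895, -0.238425)
  term(m=-3) = (0.022467, 0.035973)   from Y*(Ω₁)=(0.069734, -0.101924), Y(Ω₂)=(-0.137679, 0.314628)
  term(m=-2) = (-0.004773, 0.031284)   from Y*(Ω₁)=(-0.038237, -0.307828), Y(Ω₂)=(-0.098189, -0.027703)
  term(m=-1) = (-0.026596, 0.022846)   from Y*(Ω₁)=(0.066931, 0.059132), Y(Ω₂)=(-0.053808, 0.388869)
  term(m=+0) = (0.005296, 0.000000)   from Y*(Ω₁)=(0.308778, -0.000000), Y(Ω₂)=(0.017152, 0.000000)
  term(m=+1) = (-0.026596, -0.022846)   from Y*(Ω₁)=(-0.066931, 0.059132), Y(Ω₂)=(0.053808, 0.388869)
  term(m=+2) = (-0.004773, -0.031284)   from Y*(Ω₁)=(-0.038237, 0.307828), Y(Ω₂)=(-0.098189, 0.027703)
  term(m=+3) = (0.022467, -0.035973)   from Y*(Ω₁)=(-0.069734, -0.101924), Y(Ω₂)=(0.137679, 0.314628)
  term(m=+4) = (0.135471, -0.042325)   from Y*(Ω₁)=(-0.301680, -0.076121), Y(Ω₂)=(-0.388895, 0.238425)
  term(m=+5) = (-0.057699, -0.024863)   from Y*(Ω₁)=(0.185784, -0.095883), Y(Ω₂)=(-0.190704, -0.232251)
  term(m=+6) = (-0.015803, -0.032365)   from Y*(Ω₁)=(0.106671, -0.274416), Y(Ω₂)=(0.083012, -0.089858)
  term(m=+7) = (-0.003324, 0.012729)   from Y*(Ω₁)=(0.155519, 0.422289), Y(Ω₂)=(0.023991, 0.016708)
Accumulated sum (0.104781, -0.000000); after 4π/(2l+1) scaling, (0.087781, -0.000000) ⇒ P_7 = 0.087781

0.087781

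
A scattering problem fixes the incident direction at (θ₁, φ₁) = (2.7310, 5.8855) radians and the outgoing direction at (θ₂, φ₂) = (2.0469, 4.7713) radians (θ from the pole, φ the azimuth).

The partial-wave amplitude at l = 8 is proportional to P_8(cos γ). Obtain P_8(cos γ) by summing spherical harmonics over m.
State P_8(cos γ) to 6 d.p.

0.150791

Summing Y*_{l m}(θ₁,φ₁)·Y_{l m}(θ₂,φ₂) over m ∈ [−8, 8]; prefactor 4π/(2·8+1) = 0.739198:
  m=-8: -0.000332+0.000013i × +0.178822-0.091126i = -0.000058+0.000033i  (running Σ = -0.000058+0.000033i)
  m=-7: +0.002858+0.001069i × +0.165920+0.379279i = +0.000069+0.001261i  (running Σ = +0.000011+0.001294i)
  m=-6: -0.012866-0.012118i × -0.374414+0.138144i = +0.006491+0.002760i  (running Σ = +0.006502+0.004054i)
  m=-5: +0.029445+0.066357i × -0.009052-0.029838i = +0.001713-0.001479i  (running Σ = +0.008215+0.002575i)
  m=-4: -0.004295-0.215325i × -0.327072+0.078532i = +0.018315+0.070090i  (running Σ = +0.026530+0.072664i)
  m=-3: -0.163520+0.412102i × -0.036599-0.204928i = +0.090436+0.018427i  (running Σ = +0.116966+0.091091i)
  m=-2: +0.382781-0.390492i × -0.239759+0.028380i = -0.080693+0.104488i  (running Σ = +0.036273+0.195579i)
  m=-1: -0.156745+0.065843i × -0.015406-0.261204i = +0.019613+0.039928i  (running Σ = +0.055886+0.235507i)
  m=0: -0.447116-0.000000i × -0.206253+0.000000i = +0.092219+0.000000i  (running Σ = +0.148106+0.235507i)
  m=1: +0.156745+0.065843i × +0.015406-0.261204i = +0.019613-0.039928i  (running Σ = +0.167719+0.195579i)
  m=2: +0.382781+0.390492i × -0.239759-0.028380i = -0.080693-0.104488i  (running Σ = +0.087026+0.091091i)
  m=3: +0.163520+0.412102i × +0.036599-0.204928i = +0.090436-0.018427i  (running Σ = +0.177462+0.072664i)
  m=4: -0.004295+0.215325i × -0.327072-0.078532i = +0.018315-0.070090i  (running Σ = +0.195777+0.002575i)
  m=5: -0.029445+0.066357i × +0.009052-0.029838i = +0.001713+0.001479i  (running Σ = +0.197490+0.004054i)
  m=6: -0.012866+0.012118i × -0.374414-0.138144i = +0.006491-0.002760i  (running Σ = +0.203981+0.001294i)
  m=7: -0.002858+0.001069i × -0.165920+0.379279i = +0.000069-0.001261i  (running Σ = +0.204050+0.000033i)
  m=8: -0.000332-0.000013i × +0.178822+0.091126i = -0.000058-0.000033i  (running Σ = +0.203992+0.000000i)
Σ over m = +0.203992+0.000000i; ×(4π/17) → +0.150791+0.000000i. Real part: 0.150791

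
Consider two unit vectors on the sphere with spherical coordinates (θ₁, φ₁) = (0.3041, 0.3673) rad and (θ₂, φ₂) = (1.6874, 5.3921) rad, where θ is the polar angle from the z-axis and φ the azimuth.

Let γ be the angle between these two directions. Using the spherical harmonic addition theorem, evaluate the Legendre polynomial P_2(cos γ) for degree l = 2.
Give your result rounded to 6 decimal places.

-0.499424

Summing Y*_{l m}(θ₁,φ₁)·Y_{l m}(θ₂,φ₂) over m ∈ [−2, 2]; prefactor 4π/(2·2+1) = 2.513274:
  [-2]  conj(Y_{2,-2})(Ω₁) = 0.02570 + 0.02321j ; Y_{2,-2}(Ω₂) = -0.07994 + 0.37257j ; Δ = -0.01070 + 0.00772j
  [-1]  conj(Y_{2,-1})(Ω₁) = 0.20599 + 0.07926j ; Y_{2,-1}(Ω₂) = -0.05611 - 0.06943j ; Δ = -0.00606 - 0.01875j
  [+0]  conj(Y_{2,0})(Ω₁) = 0.54595 + 0.00000j ; Y_{2,0}(Ω₂) = -0.30259 + 0.00000j ; Δ = -0.16520 + 0.00000j
  [+1]  conj(Y_{2,1})(Ω₁) = -0.20599 + 0.07926j ; Y_{2,1}(Ω₂) = 0.05611 - 0.06943j ; Δ = -0.00606 + 0.01875j
  [+2]  conj(Y_{2,2})(Ω₁) = 0.02570 - 0.02321j ; Y_{2,2}(Ω₂) = -0.07994 - 0.37257j ; Δ = -0.01070 - 0.00772j
Accumulated sum -0.19871 + 0.00000j; after 4π/(2l+1) scaling, -0.49942 + 0.00000j ⇒ P_2 = -0.499424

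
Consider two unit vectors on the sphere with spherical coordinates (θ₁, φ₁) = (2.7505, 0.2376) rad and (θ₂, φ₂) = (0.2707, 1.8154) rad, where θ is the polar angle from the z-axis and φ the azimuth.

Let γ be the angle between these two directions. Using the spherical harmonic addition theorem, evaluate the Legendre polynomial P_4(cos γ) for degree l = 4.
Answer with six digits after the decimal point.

0.158361

Expand P_4 via completeness: Σ_{m} conj(Y_{4,m}) at Ω₁ times Y_{4,m} at Ω₂ —
  term(m=-4) = 0.00002 - 0.00000j   from Y*(Ω₁)=0.00543 + 0.00760j, Y(Ω₂)=0.00126 - 0.00188j
  term(m=-3) = -0.00003 - 0.00148j   from Y*(Ω₁)=-0.04849 - 0.04192j, Y(Ω₂)=0.01544 + 0.01713j
  term(m=-2) = -0.03186 + 0.00045j   from Y*(Ω₁)=0.21538 + 0.11082j, Y(Ω₂)=-0.11612 + 0.06182j
  term(m=-1) = 0.00149 + 0.21214j   from Y*(Ω₁)=-0.48333 - 0.11705j, Y(Ω₂)=-0.10331 - 0.41388j
  term(m=+0) = 0.17419 + 0.00000j   from Y*(Ω₁)=0.30959 + 0.00000j, Y(Ω₂)=0.56264 + 0.00000j
  term(m=+1) = 0.00149 - 0.21214j   from Y*(Ω₁)=0.48333 - 0.11705j, Y(Ω₂)=0.10331 - 0.41388j
  term(m=+2) = -0.03186 - 0.00045j   from Y*(Ω₁)=0.21538 - 0.11082j, Y(Ω₂)=-0.11612 - 0.06182j
  term(m=+3) = -0.00003 + 0.00148j   from Y*(Ω₁)=0.04849 - 0.04192j, Y(Ω₂)=-0.01544 + 0.01713j
  term(m=+4) = 0.00002 + 0.00000j   from Y*(Ω₁)=0.00543 - 0.00760j, Y(Ω₂)=0.00126 + 0.00188j
Σ over m = 0.11342 + 0.00000j; ×(4π/9) → 0.15836 + 0.00000j. Real part: 0.158361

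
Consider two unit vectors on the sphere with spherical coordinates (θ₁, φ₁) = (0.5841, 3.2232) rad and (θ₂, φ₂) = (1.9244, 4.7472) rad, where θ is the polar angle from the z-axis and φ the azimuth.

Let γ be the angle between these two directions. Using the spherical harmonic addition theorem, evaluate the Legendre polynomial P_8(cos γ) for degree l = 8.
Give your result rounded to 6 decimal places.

Summing Y*_{l m}(θ₁,φ₁)·Y_{l m}(θ₂,φ₂) over m ∈ [−8, 8]; prefactor 4π/(2·8+1) = 0.739198:
  [-8]  conj(Y_{8,-8})(Ω₁) = (0.003501, 0.002677) ; Y_{8,-8}(Ω₂) = (0.297312, -0.085007) ; Δ = (0.001269, 0.000498)
  [-7]  conj(Y_{8,-7})(Ω₁) = (-0.022436, -0.014421) ; Y_{8,-7}(Ω₂) = (0.110156, 0.443076) ; Δ = (0.003918, -0.011530)
  [-6]  conj(Y_{8,-6})(Ω₁) = (0.088170, 0.046988) ; Y_{8,-6}(Ω₂) = (-0.200478, 0.042493) ; Δ = (-0.019673, -0.005674)
  [-5]  conj(Y_{8,-5})(Ω₁) = (-0.236188, -0.102104) ; Y_{8,-5}(Ω₂) = (0.042567, 0.242088) ; Δ = (0.014664, -0.061524)
  [-4]  conj(Y_{8,-4})(Ω₁) = (0.426242, 0.144300) ; Y_{8,-4}(Ω₂) = (-0.306994, 0.043026) ; Δ = (-0.137063, -0.025960)
  [-3]  conj(Y_{8,-3})(Ω₁) = (-0.449708, -0.112352) ; Y_{8,-3}(Ω₂) = (0.011535, 0.110049) ; Δ = (0.007177, -0.050786)
  [-2]  conj(Y_{8,-2})(Ω₁) = (0.087633, 0.014431) ; Y_{8,-2}(Ω₂) = (-0.324944, 0.022660) ; Δ = (-0.028803, -0.002704)
  [-1]  conj(Y_{8,-1})(Ω₁) = (0.384574, 0.031454) ; Y_{8,-1}(Ω₂) = (0.001739, 0.049931) ; Δ = (-0.000902, 0.019257)
  [+0]  conj(Y_{8,0})(Ω₁) = (-0.225153, -0.000000) ; Y_{8,0}(Ω₂) = (-0.325524, 0.000000) ; Δ = (0.073293, 0.000000)
  [+1]  conj(Y_{8,1})(Ω₁) = (-0.384574, 0.031454) ; Y_{8,1}(Ω₂) = (-0.001739, 0.049931) ; Δ = (-0.000902, -0.019257)
  [+2]  conj(Y_{8,2})(Ω₁) = (0.087633, -0.014431) ; Y_{8,2}(Ω₂) = (-0.324944, -0.022660) ; Δ = (-0.028803, 0.002704)
  [+3]  conj(Y_{8,3})(Ω₁) = (0.449708, -0.112352) ; Y_{8,3}(Ω₂) = (-0.011535, 0.110049) ; Δ = (0.007177, 0.050786)
  [+4]  conj(Y_{8,4})(Ω₁) = (0.426242, -0.144300) ; Y_{8,4}(Ω₂) = (-0.306994, -0.043026) ; Δ = (-0.137063, 0.025960)
  [+5]  conj(Y_{8,5})(Ω₁) = (0.236188, -0.102104) ; Y_{8,5}(Ω₂) = (-0.042567, 0.242088) ; Δ = (0.014664, 0.061524)
  [+6]  conj(Y_{8,6})(Ω₁) = (0.088170, -0.046988) ; Y_{8,6}(Ω₂) = (-0.200478, -0.042493) ; Δ = (-0.019673, 0.005674)
  [+7]  conj(Y_{8,7})(Ω₁) = (0.022436, -0.014421) ; Y_{8,7}(Ω₂) = (-0.110156, 0.443076) ; Δ = (0.003918, 0.011530)
  [+8]  conj(Y_{8,8})(Ω₁) = (0.003501, -0.002677) ; Y_{8,8}(Ω₂) = (0.297312, 0.085007) ; Δ = (0.001269, -0.000498)
Accumulated sum (-0.245532, -0.000000); after 4π/(2l+1) scaling, (-0.181497, -0.000000) ⇒ P_8 = -0.181497

-0.181497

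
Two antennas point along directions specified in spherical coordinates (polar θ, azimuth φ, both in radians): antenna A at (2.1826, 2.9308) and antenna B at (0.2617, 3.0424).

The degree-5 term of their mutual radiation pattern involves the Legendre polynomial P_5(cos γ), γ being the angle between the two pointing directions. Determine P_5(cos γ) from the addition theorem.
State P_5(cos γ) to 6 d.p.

-0.326531

Expand P_5 via completeness: Σ_{m} conj(Y_{5,m}) at Ω₁ times Y_{5,m} at Ω₂ —
  m=-5: Y*=-0.084310+0.148337i  Y=-0.000473-0.000256i  product +0.000078-0.000049i
  m=-4: Y*=-0.251777+0.282689i  Y=+0.005859+0.002455i  product -0.002169+0.001038i
  m=-3: Y*=-0.301388+0.220846i  Y=-0.042372-0.012995i  product +0.015640-0.005441i
  m=-2: Y*=+0.006180-0.002772i  Y=+0.193290+0.038857i  product +0.001302-0.000296i
  m=-1: Y*=+0.341780-0.073131i  Y=-0.512869-0.051040i  product -0.179021+0.020062i
  m=+0: Y*=+0.082999-0.000000i  Y=+0.512173+0.000000i  product +0.042510+0.000000i
  m=+1: Y*=-0.341780-0.073131i  Y=+0.512869-0.051040i  product -0.179021-0.020062i
  m=+2: Y*=+0.006180+0.002772i  Y=+0.193290-0.038857i  product +0.001302+0.000296i
  m=+3: Y*=+0.301388+0.220846i  Y=+0.042372-0.012995i  product +0.015640+0.005441i
  m=+4: Y*=-0.251777-0.282689i  Y=+0.005859-0.002455i  product -0.002169-0.001038i
  m=+5: Y*=+0.084310+0.148337i  Y=+0.000473-0.000256i  product +0.000078+0.000049i
Accumulated sum -0.285829+0.000000i; after 4π/(2l+1) scaling, -0.326531+0.000000i ⇒ P_5 = -0.326531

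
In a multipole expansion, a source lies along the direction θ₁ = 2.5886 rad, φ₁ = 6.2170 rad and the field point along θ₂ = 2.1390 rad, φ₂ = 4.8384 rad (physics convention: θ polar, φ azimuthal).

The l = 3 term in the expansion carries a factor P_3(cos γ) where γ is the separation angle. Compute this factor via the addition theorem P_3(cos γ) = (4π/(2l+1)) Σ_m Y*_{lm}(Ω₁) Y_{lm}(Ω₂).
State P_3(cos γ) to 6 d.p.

-0.414612

Term-by-term m-sum for l=3 (normalisation 4π/7 = 1.795196):
  term(m=-3) = (-0.008234, -0.012662)   from Y*(Ω₁)=(0.059267, -0.011925), Y(Ω₂)=(-0.092212, -0.232193)
  term(m=-2) = (-0.086895, 0.035150)   from Y*(Ω₁)=(-0.237818, 0.031665), Y(Ω₂)=(0.378358, -0.097426)
  term(m=-1) = (0.010366, 0.053270)   from Y*(Ω₁)=(0.443868, -0.029421), Y(Ω₂)=(0.015332, 0.121029)
  term(m=+0) = (-0.061430, -0.000000)   from Y*(Ω₁)=(-0.197087, -0.000000), Y(Ω₂)=(0.311690, 0.000000)
  term(m=+1) = (0.010366, -0.053270)   from Y*(Ω₁)=(-0.443868, -0.029421), Y(Ω₂)=(-0.015332, 0.121029)
  term(m=+2) = (-0.086895, -0.035150)   from Y*(Ω₁)=(-0.237818, -0.031665), Y(Ω₂)=(0.378358, 0.097426)
  term(m=+3) = (-0.008234, 0.012662)   from Y*(Ω₁)=(-0.059267, -0.011925), Y(Ω₂)=(0.092212, -0.232193)
Σ over m = (-0.230956, 0.000000); ×(4π/7) → (-0.414612, 0.000000). Real part: -0.414612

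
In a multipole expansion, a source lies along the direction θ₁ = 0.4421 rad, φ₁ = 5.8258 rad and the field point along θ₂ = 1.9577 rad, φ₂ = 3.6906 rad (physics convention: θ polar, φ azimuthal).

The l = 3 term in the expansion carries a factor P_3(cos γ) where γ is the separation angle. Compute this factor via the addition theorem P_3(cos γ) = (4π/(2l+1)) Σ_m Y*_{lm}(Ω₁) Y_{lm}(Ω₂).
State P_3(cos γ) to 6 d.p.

0.406731

Expand P_3 via completeness: Σ_{m} conj(Y_{3,m}) at Ω₁ times Y_{3,m} at Ω₂ —
  m=-3: +0.006448-0.032032i × +0.025235+0.330411i = +0.010746+0.001322i  (running Σ = +0.010746+0.001322i)
  m=-2: +0.103137-0.133986i × -0.150597+0.294439i = +0.023919+0.050545i  (running Σ = +0.034665+0.051868i)
  m=-1: +0.382685-0.188356i × +0.073564-0.045002i = +0.019675-0.031078i  (running Σ = +0.054341+0.020790i)
  m=0: +0.365890-0.000000i × +0.322188+0.000000i = +0.117885+0.000000i  (running Σ = +0.172226+0.020790i)
  m=1: -0.382685-0.188356i × -0.073564-0.045002i = +0.019675+0.031078i  (running Σ = +0.191901+0.051868i)
  m=2: +0.103137+0.133986i × -0.150597-0.294439i = +0.023919-0.050545i  (running Σ = +0.215820+0.001322i)
  m=3: -0.006448-0.032032i × -0.025235+0.330411i = +0.010746-0.001322i  (running Σ = +0.226567-0.000000i)
Total Σ_m = +0.226567-0.000000i. Multiply by 1.795196: +0.406731-0.000000i. P_3(cos γ) = 0.406731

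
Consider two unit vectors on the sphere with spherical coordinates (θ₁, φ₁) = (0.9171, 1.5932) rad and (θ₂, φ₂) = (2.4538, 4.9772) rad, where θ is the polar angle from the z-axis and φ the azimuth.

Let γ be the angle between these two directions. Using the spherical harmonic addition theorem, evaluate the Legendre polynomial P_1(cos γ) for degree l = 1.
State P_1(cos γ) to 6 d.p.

-0.959090

Term-by-term m-sum for l=1 (normalisation 4π/3 = 4.188790):
  [-1]  conj(Y_{1,-1})(Ω₁) = -0.00614 + 0.27420j ; Y_{1,-1}(Ω₂) = 0.05740 + 0.21169j ; Δ = -0.05840 + 0.01444j
  [+0]  conj(Y_{1,0})(Ω₁) = 0.29713 + 0.00000j ; Y_{1,0}(Ω₂) = -0.37752 + 0.00000j ; Δ = -0.11217 + 0.00000j
  [+1]  conj(Y_{1,1})(Ω₁) = 0.00614 + 0.27420j ; Y_{1,1}(Ω₂) = -0.05740 + 0.21169j ; Δ = -0.05840 - 0.01444j
Σ over m = -0.22897 + 0.00000j; ×(4π/3) → -0.95909 + 0.00000j. Real part: -0.959090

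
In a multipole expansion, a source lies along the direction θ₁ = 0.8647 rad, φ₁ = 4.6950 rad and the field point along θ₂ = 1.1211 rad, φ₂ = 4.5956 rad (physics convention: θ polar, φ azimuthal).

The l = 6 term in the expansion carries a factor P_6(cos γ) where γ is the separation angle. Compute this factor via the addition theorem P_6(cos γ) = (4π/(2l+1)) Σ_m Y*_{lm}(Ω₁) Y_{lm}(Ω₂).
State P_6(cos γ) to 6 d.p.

0.369566

Summing Y*_{l m}(θ₁,φ₁)·Y_{l m}(θ₂,φ₂) over m ∈ [−6, 6]; prefactor 4π/(2·6+1) = 0.966644:
  m=-6: Y*=-0.09324 + 0.00976j  Y=-0.19700 - 0.16617j  product 0.01999 + 0.01357j
  m=-5: Y*=-0.02405 - 0.27591j  Y=-0.23758 + 0.35952j  product 0.10491 + 0.05690j
  m=-4: Y*=0.43324 - 0.03018j  Y=0.22600 + 0.11399j  product 0.10135 + 0.04256j
  m=-3: Y*=0.01584 + 0.30334j  Y=-0.06541 + 0.17900j  product -0.05533 - 0.01701j
  m=-2: Y*=0.13734 - 0.00478j  Y=0.31428 + 0.07477j  product 0.04352 + 0.00877j
  m=-1: Y*=0.00630 + 0.36223j  Y=-0.00958 + 0.08162j  product -0.02962 - 0.00295j
  m=+0: Y*=0.03877 + 0.00000j  Y=0.32751 + 0.00000j  product 0.01270 + 0.00000j
  m=+1: Y*=-0.00630 + 0.36223j  Y=0.00958 + 0.08162j  product -0.02962 + 0.00295j
  m=+2: Y*=0.13734 + 0.00478j  Y=0.31428 - 0.07477j  product 0.04352 - 0.00877j
  m=+3: Y*=-0.01584 + 0.30334j  Y=0.06541 + 0.17900j  product -0.05533 + 0.01701j
  m=+4: Y*=0.43324 + 0.03018j  Y=0.22600 - 0.11399j  product 0.10135 - 0.04256j
  m=+5: Y*=0.02405 - 0.27591j  Y=0.23758 + 0.35952j  product 0.10491 - 0.05690j
  m=+6: Y*=-0.09324 - 0.00976j  Y=-0.19700 + 0.16617j  product 0.01999 - 0.01357j
Accumulated sum 0.38232 - 0.00000j; after 4π/(2l+1) scaling, 0.36957 - 0.00000j ⇒ P_6 = 0.369566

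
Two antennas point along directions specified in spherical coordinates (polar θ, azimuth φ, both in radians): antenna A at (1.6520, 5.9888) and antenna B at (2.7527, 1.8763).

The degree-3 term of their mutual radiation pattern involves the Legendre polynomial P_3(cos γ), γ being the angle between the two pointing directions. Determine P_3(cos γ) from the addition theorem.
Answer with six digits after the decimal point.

Term-by-term m-sum for l=3 (normalisation 4π/7 = 1.795196):
  m=-3: (0.262209, -0.319231) × (0.018046, 0.013841) = (0.009150, -0.002132)  (running Σ = (0.009150, -0.002132))
  m=-2: (-0.068486, 0.045733) × (0.111357, -0.077996) = (-0.004059, 0.010434)  (running Σ = (0.005091, 0.008303))
  m=-1: (-0.298117, 0.090388) × (-0.120932, -0.383452) = (0.070711, 0.103383)  (running Σ = (0.075802, 0.111686))
  m=0: (0.089814, -0.000000) × (-0.442403, 0.000000) = (-0.039734, 0.000000)  (running Σ = (0.036068, 0.111686))
  m=1: (0.298117, 0.090388) × (0.120932, -0.383452) = (0.070711, -0.103383)  (running Σ = (0.106779, 0.008303))
  m=2: (-0.068486, -0.045733) × (0.111357, 0.077996) = (-0.004059, -0.010434)  (running Σ = (0.102720, -0.002132))
  m=3: (-0.262209, -0.319231) × (-0.018046, 0.013841) = (0.009150, 0.002132)  (running Σ = (0.111870, -0.000000))
Total Σ_m = (0.111870, -0.000000). Multiply by 1.795196: (0.200829, -0.000000). P_3(cos γ) = 0.200829

0.200829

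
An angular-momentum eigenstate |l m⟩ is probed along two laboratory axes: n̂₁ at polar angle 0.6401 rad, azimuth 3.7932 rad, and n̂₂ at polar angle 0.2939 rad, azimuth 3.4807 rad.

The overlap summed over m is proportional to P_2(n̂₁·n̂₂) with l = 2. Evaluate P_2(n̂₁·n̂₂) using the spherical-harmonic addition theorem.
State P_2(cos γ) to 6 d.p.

Expand P_2 via completeness: Σ_{m} conj(Y_{2,m}) at Ω₁ times Y_{2,m} at Ω₂ —
  term(m=-2) = 0.00362 + 0.00261j   from Y*(Ω₁)=0.03643 + 0.13289j, Y(Ω₂)=0.02524 - 0.02034j
  term(m=-1) = 0.07543 + 0.02437j   from Y*(Ω₁)=-0.29425 - 0.22444j, Y(Ω₂)=-0.20200 + 0.07125j
  term(m=+0) = 0.16169 + 0.00000j   from Y*(Ω₁)=0.29325 + 0.00000j, Y(Ω₂)=0.55138 + 0.00000j
  term(m=+1) = 0.07543 - 0.02437j   from Y*(Ω₁)=0.29425 - 0.22444j, Y(Ω₂)=0.20200 + 0.07125j
  term(m=+2) = 0.00362 - 0.00261j   from Y*(Ω₁)=0.03643 - 0.13289j, Y(Ω₂)=0.02524 + 0.02034j
Accumulated sum 0.31980 + 0.00000j; after 4π/(2l+1) scaling, 0.80374 + 0.00000j ⇒ P_2 = 0.803744

0.803744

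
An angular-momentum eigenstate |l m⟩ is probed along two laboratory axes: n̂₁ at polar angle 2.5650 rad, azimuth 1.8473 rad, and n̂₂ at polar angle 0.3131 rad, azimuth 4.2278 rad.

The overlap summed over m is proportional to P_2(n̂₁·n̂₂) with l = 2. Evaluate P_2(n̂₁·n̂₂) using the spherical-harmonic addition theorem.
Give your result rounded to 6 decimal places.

Term-by-term m-sum for l=2 (normalisation 4π/5 = 2.513274):
  term(m=-2) = 0.00020 + 0.00420j   from Y*(Ω₁)=-0.09769 - 0.06030j, Y(Ω₂)=-0.02074 - 0.03021j
  term(m=-1) = 0.05788 + 0.05513j   from Y*(Ω₁)=0.09639 - 0.33967j, Y(Ω₂)=-0.10546 + 0.20032j
  term(m=+0) = 0.18912 + 0.00000j   from Y*(Ω₁)=0.34957 + 0.00000j, Y(Ω₂)=0.54102 + 0.00000j
  term(m=+1) = 0.05788 - 0.05513j   from Y*(Ω₁)=-0.09639 - 0.33967j, Y(Ω₂)=0.10546 + 0.20032j
  term(m=+2) = 0.00020 - 0.00420j   from Y*(Ω₁)=-0.09769 + 0.06030j, Y(Ω₂)=-0.02074 + 0.03021j
Σ over m = 0.30529 + 0.00000j; ×(4π/5) → 0.76727 + 0.00000j. Real part: 0.767268

0.767268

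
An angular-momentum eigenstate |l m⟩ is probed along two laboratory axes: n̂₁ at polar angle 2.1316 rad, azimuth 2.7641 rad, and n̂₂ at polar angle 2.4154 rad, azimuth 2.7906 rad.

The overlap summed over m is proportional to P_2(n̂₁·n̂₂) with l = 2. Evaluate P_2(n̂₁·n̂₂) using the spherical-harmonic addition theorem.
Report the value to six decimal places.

0.881827

Term-by-term m-sum for l=2 (normalisation 4π/5 = 2.513274):
  m=-2: (0.201737, -0.189825) × (0.130051, 0.109982) = (0.047113, -0.002499)  (running Σ = (0.047113, -0.002499))
  m=-1: (0.323457, -0.128253) × (0.360184, 0.131883) = (0.133418, -0.003536)  (running Σ = (0.180532, -0.006036))
  m=0: (-0.047735, -0.000000) × (0.213584, 0.000000) = (-0.010195, -0.000000)  (running Σ = (0.170336, -0.006036))
  m=1: (-0.323457, -0.128253) × (-0.360184, 0.131883) = (0.133418, 0.003536)  (running Σ = (0.303754, -0.002499))
  m=2: (0.201737, 0.189825) × (0.130051, -0.109982) = (0.047113, 0.002499)  (running Σ = (0.350868, 0.000000))
Total Σ_m = (0.350868, 0.000000). Multiply by 2.513274: (0.881827, 0.000000). P_2(cos γ) = 0.881827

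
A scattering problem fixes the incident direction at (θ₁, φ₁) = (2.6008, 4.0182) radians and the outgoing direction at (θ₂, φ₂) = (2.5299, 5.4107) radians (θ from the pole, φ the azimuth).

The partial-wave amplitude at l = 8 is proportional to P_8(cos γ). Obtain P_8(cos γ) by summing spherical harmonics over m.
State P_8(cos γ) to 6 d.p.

0.182920

Summing Y*_{l m}(θ₁,φ₁)·Y_{l m}(θ₂,φ₂) over m ∈ [−8, 8]; prefactor 4π/(2·8+1) = 0.739198:
  [-8]  conj(Y_{8,-8})(Ω₁) = 0.00190 + 0.00170j ; Y_{8,-8}(Ω₂) = 0.00467 + 0.00391j ; Δ = 0.00000 + 0.00002j
  [-7]  conj(Y_{8,-7})(Ω₁) = 0.01676 - 0.00248j ; Y_{8,-7}(Ω₂) = -0.03422 + 0.00608j ; Δ = -0.00056 + 0.00019j
  [-6]  conj(Y_{8,-6})(Ω₁) = 0.03655 - 0.05999j ; Y_{8,-6}(Ω₂) = 0.06099 - 0.10590j ; Δ = -0.00412 - 0.00753j
  [-5]  conj(Y_{8,-5})(Ω₁) = -0.06543 - 0.19142j ; Y_{8,-5}(Ω₂) = 0.10054 + 0.27546j ; Δ = 0.04615 - 0.03727j
  [-4]  conj(Y_{8,-4})(Ω₁) = -0.37743 - 0.14415j ; Y_{8,-4}(Ω₂) = -0.44166 - 0.16039j ; Δ = 0.14357 + 0.12420j
  [-3]  conj(Y_{8,-3})(Ω₁) = -0.44164 + 0.24806j ; Y_{8,-3}(Ω₂) = 0.36264 - 0.20963j ; Δ = -0.10815 + 0.18254j
  [-2]  conj(Y_{8,-2})(Ω₁) = -0.04313 + 0.23382j ; Y_{8,-2}(Ω₂) = 0.00121 - 0.00688j ; Δ = 0.00156 + 0.00058j
  [-1]  conj(Y_{8,-1})(Ω₁) = -0.19357 - 0.23254j ; Y_{8,-1}(Ω₂) = 0.26456 + 0.31517j ; Δ = 0.02208 - 0.12253j
  [+0]  conj(Y_{8,0})(Ω₁) = -0.35319 + 0.00000j ; Y_{8,0}(Ω₂) = -0.13138 + 0.00000j ; Δ = 0.04640 + 0.00000j
  [+1]  conj(Y_{8,1})(Ω₁) = 0.19357 - 0.23254j ; Y_{8,1}(Ω₂) = -0.26456 + 0.31517j ; Δ = 0.02208 + 0.12253j
  [+2]  conj(Y_{8,2})(Ω₁) = -0.04313 - 0.23382j ; Y_{8,2}(Ω₂) = 0.00121 + 0.00688j ; Δ = 0.00156 - 0.00058j
  [+3]  conj(Y_{8,3})(Ω₁) = 0.44164 + 0.24806j ; Y_{8,3}(Ω₂) = -0.36264 - 0.20963j ; Δ = -0.10815 - 0.18254j
  [+4]  conj(Y_{8,4})(Ω₁) = -0.37743 + 0.14415j ; Y_{8,4}(Ω₂) = -0.44166 + 0.16039j ; Δ = 0.14357 - 0.12420j
  [+5]  conj(Y_{8,5})(Ω₁) = 0.06543 - 0.19142j ; Y_{8,5}(Ω₂) = -0.10054 + 0.27546j ; Δ = 0.04615 + 0.03727j
  [+6]  conj(Y_{8,6})(Ω₁) = 0.03655 + 0.05999j ; Y_{8,6}(Ω₂) = 0.06099 + 0.10590j ; Δ = -0.00412 + 0.00753j
  [+7]  conj(Y_{8,7})(Ω₁) = -0.01676 - 0.00248j ; Y_{8,7}(Ω₂) = 0.03422 + 0.00608j ; Δ = -0.00056 - 0.00019j
  [+8]  conj(Y_{8,8})(Ω₁) = 0.00190 - 0.00170j ; Y_{8,8}(Ω₂) = 0.00467 - 0.00391j ; Δ = 0.00000 - 0.00002j
Total Σ_m = 0.24746 + 0.00000j. Multiply by 0.739198: 0.18292 + 0.00000j. P_8(cos γ) = 0.182920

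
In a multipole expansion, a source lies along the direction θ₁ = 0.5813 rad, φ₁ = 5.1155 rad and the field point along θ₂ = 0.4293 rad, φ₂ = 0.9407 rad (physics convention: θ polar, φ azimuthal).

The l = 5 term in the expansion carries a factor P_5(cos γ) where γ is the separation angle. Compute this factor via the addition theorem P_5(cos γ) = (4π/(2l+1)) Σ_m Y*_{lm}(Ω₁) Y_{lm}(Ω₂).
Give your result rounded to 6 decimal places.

Expand P_5 via completeness: Σ_{m} conj(Y_{5,m}) at Ω₁ times Y_{5,m} at Ω₂ —
  m=-5: Y*=(0.020917, 0.009969)  Y=(-0.000052, 0.005798)  product (-0.000059, 0.000121)
  m=-4: Y*=(-0.004643, 0.111425)  Y=(-0.032574, 0.023314)  product (-0.002447, -0.003738)
  m=-3: Y*=(-0.283221, 0.107079)  Y=(-0.152546, -0.050466)  product (0.048608, -0.002041)
  m=-2: Y*=(-0.323849, -0.337626)  Y=(-0.120784, -0.376282)  product (-0.087927, 0.162638)
  m=-1: Y*=(0.101182, -0.237256)  Y=(0.296867, -0.407078)  product (-0.066544, -0.111622)
  m=+0: Y*=(-0.308624, -0.000000)  Y=(0.020092, 0.000000)  product (-0.006201, -0.000000)
  m=+1: Y*=(-0.101182, -0.237256)  Y=(-0.296867, -0.407078)  product (-0.066544, 0.111622)
  m=+2: Y*=(-0.323849, 0.337626)  Y=(-0.120784, 0.376282)  product (-0.087927, -0.162638)
  m=+3: Y*=(0.283221, 0.107079)  Y=(0.152546, -0.050466)  product (0.048608, 0.002041)
  m=+4: Y*=(-0.004643, -0.111425)  Y=(-0.032574, -0.023314)  product (-0.002447, 0.003738)
  m=+5: Y*=(-0.020917, 0.009969)  Y=(0.000052, 0.005798)  product (-0.000059, -0.000121)
Total Σ_m = (-0.222937, -0.000000). Multiply by 1.142397: (-0.254683, -0.000000). P_5(cos γ) = -0.254683

-0.254683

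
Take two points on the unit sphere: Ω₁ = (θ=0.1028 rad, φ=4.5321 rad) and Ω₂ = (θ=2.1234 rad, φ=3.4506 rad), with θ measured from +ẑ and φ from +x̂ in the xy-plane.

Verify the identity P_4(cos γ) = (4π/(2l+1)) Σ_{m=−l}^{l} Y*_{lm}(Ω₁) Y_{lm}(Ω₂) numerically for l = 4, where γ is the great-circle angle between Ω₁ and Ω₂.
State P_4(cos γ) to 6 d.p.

Expand P_4 via completeness: Σ_{m} conj(Y_{4,m}) at Ω₁ times Y_{4,m} at Ω₂ —
  m=-4: Y*=(0.000037, -0.000032)  Y=(0.076312, -0.219375)  product (-0.000004, -0.000011)
  m=-3: Y*=(0.000693, 0.001153)  Y=(0.243173, -0.324046)  product (0.000542, 0.000056)
  m=-2: Y*=(-0.019534, 0.007366)  Y=(0.183438, -0.130409)  product (-0.002623, 0.003899)
  m=-1: Y*=(-0.033999, -0.186533)  Y=(-0.215715, 0.068863)  product (0.020179, 0.037897)
  m=+0: Y*=(0.802135, -0.000000)  Y=(-0.275969, 0.000000)  product (-0.221365, 0.000000)
  m=+1: Y*=(0.033999, -0.186533)  Y=(0.215715, 0.068863)  product (0.020179, -0.037897)
  m=+2: Y*=(-0.019534, -0.007366)  Y=(0.183438, 0.130409)  product (-0.002623, -0.003899)
  m=+3: Y*=(-0.000693, 0.001153)  Y=(-0.243173, -0.324046)  product (0.000542, -0.000056)
  m=+4: Y*=(0.000037, 0.000032)  Y=(0.076312, 0.219375)  product (-0.000004, 0.000011)
Σ over m = (-0.185176, -0.000000); ×(4π/9) → (-0.258554, -0.000000). Real part: -0.258554

-0.258554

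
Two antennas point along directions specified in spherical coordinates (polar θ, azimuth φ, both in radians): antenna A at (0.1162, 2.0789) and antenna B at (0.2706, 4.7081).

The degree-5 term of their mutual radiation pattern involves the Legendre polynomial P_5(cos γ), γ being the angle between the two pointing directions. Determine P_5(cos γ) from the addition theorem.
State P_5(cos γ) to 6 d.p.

0.185044

Term-by-term m-sum for l=5 (normalisation 4π/11 = 1.142397):
  [-5]  conj(Y_{5,-5})(Ω₁) = (-0.000005, -0.000008) ; Y_{5,-5}(Ω₂) = (-0.000014, 0.000633) ; Δ = (0.000000, -0.000000)
  [-4]  conj(Y_{5,-4})(Ω₁) = (-0.000117, 0.000236) ; Y_{5,-4}(Ω₂) = (0.007220, 0.000124) ; Δ = (-0.000001, 0.000002)
  [-3]  conj(Y_{5,-3})(Ω₁) = (0.004243, -0.000197) ; Y_{5,-3}(Ω₂) = (0.000625, -0.048608) ; Δ = (-0.000007, -0.000206)
  [-2]  conj(Y_{5,-2})(Ω₁) = (-0.023350, -0.037696) ; Y_{5,-2}(Ω₂) = (-0.208362, -0.001787) ; Δ = (0.004798, 0.007896)
  [-1]  conj(Y_{5,-1})(Ω₁) = (-0.137797, 0.247449) ; Y_{5,-1}(Ω₂) = (-0.002242, 0.522799) ; Δ = (-0.129057, -0.072595)
  [+0]  conj(Y_{5,0})(Ω₁) = (0.843176, -0.000000) ; Y_{5,0}(Ω₂) = (0.486865, 0.000000) ; Δ = (0.410512, 0.000000)
  [+1]  conj(Y_{5,1})(Ω₁) = (0.137797, 0.247449) ; Y_{5,1}(Ω₂) = (0.002242, 0.522799) ; Δ = (-0.129057, 0.072595)
  [+2]  conj(Y_{5,2})(Ω₁) = (-0.023350, 0.037696) ; Y_{5,2}(Ω₂) = (-0.208362, 0.001787) ; Δ = (0.004798, -0.007896)
  [+3]  conj(Y_{5,3})(Ω₁) = (-0.004243, -0.000197) ; Y_{5,3}(Ω₂) = (-0.000625, -0.048608) ; Δ = (-0.000007, 0.000206)
  [+4]  conj(Y_{5,4})(Ω₁) = (-0.000117, -0.000236) ; Y_{5,4}(Ω₂) = (0.007220, -0.000124) ; Δ = (-0.000001, -0.000002)
  [+5]  conj(Y_{5,5})(Ω₁) = (0.000005, -0.000008) ; Y_{5,5}(Ω₂) = (0.000014, 0.000633) ; Δ = (0.000000, 0.000000)
Accumulated sum (0.161979, 0.000000); after 4π/(2l+1) scaling, (0.185044, 0.000000) ⇒ P_5 = 0.185044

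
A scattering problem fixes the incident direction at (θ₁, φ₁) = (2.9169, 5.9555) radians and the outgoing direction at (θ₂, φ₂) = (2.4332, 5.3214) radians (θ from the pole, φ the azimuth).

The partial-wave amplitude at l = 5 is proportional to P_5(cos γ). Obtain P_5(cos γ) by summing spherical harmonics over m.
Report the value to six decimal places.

Expand P_5 via completeness: Σ_{m} conj(Y_{5,m}) at Ω₁ times Y_{5,m} at Ω₂ —
  m=-5: Y*=-0.000017-0.000254i  Y=+0.005215-0.053856i  product -0.000014-0.000000i
  m=-4: Y*=-0.000907+0.003408i  Y=+0.152034+0.129506i  product -0.000579+0.000401i
  m=-3: Y*=+0.016025-0.024052i  Y=-0.386194+0.101181i  product -0.003755+0.010910i
  m=-2: Y*=-0.120368+0.092528i  Y=+0.137426-0.373263i  product +0.017996+0.057645i
  m=-1: Y*=+0.450093-0.153005i  Y=-0.010674-0.015305i  product -0.007146-0.005255i
  m=+0: Y*=-0.612836-0.000000i  Y=+0.392223+0.000000i  product -0.240368-0.000000i
  m=+1: Y*=-0.450093-0.153005i  Y=+0.010674-0.015305i  product -0.007146+0.005255i
  m=+2: Y*=-0.120368-0.092528i  Y=+0.137426+0.373263i  product +0.017996-0.057645i
  m=+3: Y*=-0.016025-0.024052i  Y=+0.386194+0.101181i  product -0.003755-0.010910i
  m=+4: Y*=-0.000907-0.003408i  Y=+0.152034-0.129506i  product -0.000579-0.000401i
  m=+5: Y*=+0.000017-0.000254i  Y=-0.005215-0.053856i  product -0.000014+0.000000i
Accumulated sum -0.227366+0.000000i; after 4π/(2l+1) scaling, -0.259742+0.000000i ⇒ P_5 = -0.259742

-0.259742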